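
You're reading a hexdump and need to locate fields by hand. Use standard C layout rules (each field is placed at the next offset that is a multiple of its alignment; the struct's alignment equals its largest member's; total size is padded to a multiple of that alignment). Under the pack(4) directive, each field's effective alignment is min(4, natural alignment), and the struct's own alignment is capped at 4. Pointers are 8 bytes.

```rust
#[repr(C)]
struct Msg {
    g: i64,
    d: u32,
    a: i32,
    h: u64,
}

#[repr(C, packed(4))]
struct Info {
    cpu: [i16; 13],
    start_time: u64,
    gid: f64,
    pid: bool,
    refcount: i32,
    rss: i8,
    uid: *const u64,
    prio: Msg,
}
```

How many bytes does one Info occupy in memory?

Msg: g at 0 (size 8, align 8) → ends 8; d at 8 (size 4, align 4) → ends 12; a at 12 (size 4, align 4) → ends 16; h at 16 (size 8, align 8) → ends 24; total 24 bytes, alignment 8
cpu at 0 (size 26, align 2) → ends 26
pad 2 to align 4 for start_time
start_time at 28 (size 8, align 4) → ends 36
gid at 36 (size 8, align 4) → ends 44
pid at 44 (size 1, align 1) → ends 45
pad 3 to align 4 for refcount
refcount at 48 (size 4, align 4) → ends 52
rss at 52 (size 1, align 1) → ends 53
pad 3 to align 4 for uid
uid at 56 (size 8, align 4) → ends 64
prio at 64 (size 24, align 4) → ends 88
total 88 bytes, alignment 4

88 bytes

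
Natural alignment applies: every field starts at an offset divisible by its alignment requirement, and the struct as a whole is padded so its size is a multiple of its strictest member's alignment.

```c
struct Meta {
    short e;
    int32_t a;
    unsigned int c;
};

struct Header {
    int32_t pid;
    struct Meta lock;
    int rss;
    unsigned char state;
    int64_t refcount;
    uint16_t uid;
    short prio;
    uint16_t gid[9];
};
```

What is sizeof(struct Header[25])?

1400

Meta: 0..2  e  (2B, 2-aligned); 2..4  -- padding (2B); 4..8  a  (4B, 4-aligned); 8..12  c  (4B, 4-aligned); sizeof = 12, alignof = 4
0..4  pid  (4B, 4-aligned)
4..16  lock  (12B, 4-aligned)
16..20  rss  (4B, 4-aligned)
20..21  state  (1B, 1-aligned)
21..24  -- padding (3B)
24..32  refcount  (8B, 8-aligned)
32..34  uid  (2B, 2-aligned)
34..36  prio  (2B, 2-aligned)
36..54  gid  (18B, 2-aligned)
54..56  -- tail padding (2B)
sizeof = 56, alignof = 8
array of 25: 25 × 56 = 1400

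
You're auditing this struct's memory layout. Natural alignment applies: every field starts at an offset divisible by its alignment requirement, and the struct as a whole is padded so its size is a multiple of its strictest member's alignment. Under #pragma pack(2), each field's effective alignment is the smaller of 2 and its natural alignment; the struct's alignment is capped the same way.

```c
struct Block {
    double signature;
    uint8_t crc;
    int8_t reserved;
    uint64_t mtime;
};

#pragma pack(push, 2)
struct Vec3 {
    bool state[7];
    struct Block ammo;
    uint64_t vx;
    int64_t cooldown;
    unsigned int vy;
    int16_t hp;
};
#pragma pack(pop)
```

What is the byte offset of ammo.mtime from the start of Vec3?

Block: signature at 0 (size 8, align 8) → ends 8; crc at 8 (size 1, align 1) → ends 9; reserved at 9 (size 1, align 1) → ends 10; pad 6 to align 8 for mtime; mtime at 16 (size 8, align 8) → ends 24; total 24 bytes, alignment 8
state at 0 (size 7, align 1) → ends 7
pad 1 to align 2 for ammo
ammo at 8 (size 24, align 2) → ends 32
within Block: mtime at 16
8 + 16 = 24

24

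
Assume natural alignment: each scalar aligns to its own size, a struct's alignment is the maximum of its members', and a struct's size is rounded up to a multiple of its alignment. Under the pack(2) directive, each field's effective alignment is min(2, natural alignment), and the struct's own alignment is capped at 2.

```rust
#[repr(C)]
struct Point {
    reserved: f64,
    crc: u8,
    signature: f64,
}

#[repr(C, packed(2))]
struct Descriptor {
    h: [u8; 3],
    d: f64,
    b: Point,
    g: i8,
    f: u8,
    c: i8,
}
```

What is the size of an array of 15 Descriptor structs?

600

Point: 0..8  reserved  (8B, 8-aligned); 8..9  crc  (1B, 1-aligned); 9..16  -- padding (7B); 16..24  signature  (8B, 8-aligned); sizeof = 24, alignof = 8
0..3  h  (3B, 1-aligned)
3..4  -- padding (1B)
4..12  d  (8B, 2-aligned)
12..36  b  (24B, 2-aligned)
36..37  g  (1B, 1-aligned)
37..38  f  (1B, 1-aligned)
38..39  c  (1B, 1-aligned)
39..40  -- tail padding (1B)
sizeof = 40, alignof = 2
array of 15: 15 × 40 = 600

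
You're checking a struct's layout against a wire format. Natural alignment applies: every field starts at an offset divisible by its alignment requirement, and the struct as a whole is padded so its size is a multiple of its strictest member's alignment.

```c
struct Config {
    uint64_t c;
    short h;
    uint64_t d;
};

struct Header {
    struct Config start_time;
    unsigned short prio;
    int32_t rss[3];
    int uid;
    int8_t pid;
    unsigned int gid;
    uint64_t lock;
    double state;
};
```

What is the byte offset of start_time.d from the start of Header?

Config: c at 0 (size 8, align 8) → ends 8; h at 8 (size 2, align 2) → ends 10; pad 6 to align 8 for d; d at 16 (size 8, align 8) → ends 24; total 24 bytes, alignment 8
start_time at 0 (size 24, align 8) → ends 24
within Config: d at 16
0 + 16 = 16

16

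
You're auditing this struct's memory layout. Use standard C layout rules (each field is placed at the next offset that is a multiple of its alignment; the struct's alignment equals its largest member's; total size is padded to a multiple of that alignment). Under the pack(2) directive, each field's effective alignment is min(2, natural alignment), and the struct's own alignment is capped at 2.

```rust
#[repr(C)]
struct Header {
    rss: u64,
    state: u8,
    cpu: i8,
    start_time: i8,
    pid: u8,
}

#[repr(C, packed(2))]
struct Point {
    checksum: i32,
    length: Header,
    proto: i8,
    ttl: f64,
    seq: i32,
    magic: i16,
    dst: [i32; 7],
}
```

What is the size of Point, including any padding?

64

Header: 0..8  rss  (8B, 8-aligned); 8..9  state  (1B, 1-aligned); 9..10  cpu  (1B, 1-aligned); 10..11  start_time  (1B, 1-aligned); 11..12  pid  (1B, 1-aligned); 12..16  -- tail padding (4B); sizeof = 16, alignof = 8
0..4  checksum  (4B, 2-aligned)
4..20  length  (16B, 2-aligned)
20..21  proto  (1B, 1-aligned)
21..22  -- padding (1B)
22..30  ttl  (8B, 2-aligned)
30..34  seq  (4B, 2-aligned)
34..36  magic  (2B, 2-aligned)
36..64  dst  (28B, 2-aligned)
sizeof = 64, alignof = 2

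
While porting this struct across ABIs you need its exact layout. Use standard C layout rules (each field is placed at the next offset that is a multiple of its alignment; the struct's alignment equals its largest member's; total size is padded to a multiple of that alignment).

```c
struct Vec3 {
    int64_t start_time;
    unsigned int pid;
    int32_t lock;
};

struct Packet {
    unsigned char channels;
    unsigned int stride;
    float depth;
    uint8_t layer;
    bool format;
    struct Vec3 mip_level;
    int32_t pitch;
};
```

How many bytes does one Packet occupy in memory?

40

Vec3: 0..8  start_time  (8B, 8-aligned); 8..12  pid  (4B, 4-aligned); 12..16  lock  (4B, 4-aligned); sizeof = 16, alignof = 8
0..1  channels  (1B, 1-aligned)
1..4  -- padding (3B)
4..8  stride  (4B, 4-aligned)
8..12  depth  (4B, 4-aligned)
12..13  layer  (1B, 1-aligned)
13..14  format  (1B, 1-aligned)
14..16  -- padding (2B)
16..32  mip_level  (16B, 8-aligned)
32..36  pitch  (4B, 4-aligned)
36..40  -- tail padding (4B)
sizeof = 40, alignof = 8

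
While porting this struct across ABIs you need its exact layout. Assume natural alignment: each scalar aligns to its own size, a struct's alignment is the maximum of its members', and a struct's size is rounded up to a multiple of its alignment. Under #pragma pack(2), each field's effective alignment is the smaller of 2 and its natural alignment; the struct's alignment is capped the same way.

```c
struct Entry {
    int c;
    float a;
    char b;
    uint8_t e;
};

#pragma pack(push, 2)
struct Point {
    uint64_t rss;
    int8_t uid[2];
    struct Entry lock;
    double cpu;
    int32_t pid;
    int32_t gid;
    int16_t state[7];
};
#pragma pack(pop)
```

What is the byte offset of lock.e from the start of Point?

Entry: 0..4  c  (4B, 4-aligned); 4..8  a  (4B, 4-aligned); 8..9  b  (1B, 1-aligned); 9..10  e  (1B, 1-aligned); 10..12  -- tail padding (2B); sizeof = 12, alignof = 4
0..8  rss  (8B, 2-aligned)
8..10  uid  (2B, 1-aligned)
10..22  lock  (12B, 2-aligned)
within Entry: e at 9
10 + 9 = 19

19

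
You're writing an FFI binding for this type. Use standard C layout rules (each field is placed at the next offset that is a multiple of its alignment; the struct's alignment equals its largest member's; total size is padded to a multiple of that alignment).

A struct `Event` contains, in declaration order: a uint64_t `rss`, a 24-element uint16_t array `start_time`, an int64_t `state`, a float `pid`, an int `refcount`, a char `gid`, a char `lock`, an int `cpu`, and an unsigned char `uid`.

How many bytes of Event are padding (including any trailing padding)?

9

rss at 0 (size 8, align 8) → ends 8
start_time at 8 (size 48, align 2) → ends 56
state at 56 (size 8, align 8) → ends 64
pid at 64 (size 4, align 4) → ends 68
refcount at 68 (size 4, align 4) → ends 72
gid at 72 (size 1, align 1) → ends 73
lock at 73 (size 1, align 1) → ends 74
pad 2 to align 4 for cpu
cpu at 76 (size 4, align 4) → ends 80
uid at 80 (size 1, align 1) → ends 81
tail pad 7 to reach multiple of 8
total 88 bytes, alignment 8
data bytes 79, size 88 → padding 9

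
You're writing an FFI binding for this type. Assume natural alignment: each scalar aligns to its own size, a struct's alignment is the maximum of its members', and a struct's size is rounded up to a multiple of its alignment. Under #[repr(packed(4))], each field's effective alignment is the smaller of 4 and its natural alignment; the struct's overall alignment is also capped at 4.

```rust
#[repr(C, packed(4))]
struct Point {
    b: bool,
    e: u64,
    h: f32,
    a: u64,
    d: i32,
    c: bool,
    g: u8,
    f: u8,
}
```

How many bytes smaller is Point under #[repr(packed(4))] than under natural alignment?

8

natural layout:
  0..1  b  (1B, 1-aligned)
  1..8  -- padding (7B)
  8..16  e  (8B, 8-aligned)
  16..20  h  (4B, 4-aligned)
  20..24  -- padding (4B)
  24..32  a  (8B, 8-aligned)
  32..36  d  (4B, 4-aligned)
  36..37  c  (1B, 1-aligned)
  37..38  g  (1B, 1-aligned)
  38..39  f  (1B, 1-aligned)
  39..40  -- tail padding (1B)
  sizeof = 40, alignof = 8
packed(4) layout:
  0..1  b  (1B, 1-aligned)
  1..4  -- padding (3B)
  4..12  e  (8B, 4-aligned)
  12..16  h  (4B, 4-aligned)
  16..24  a  (8B, 4-aligned)
  24..28  d  (4B, 4-aligned)
  28..29  c  (1B, 1-aligned)
  29..30  g  (1B, 1-aligned)
  30..31  f  (1B, 1-aligned)
  31..32  -- tail padding (1B)
  sizeof = 32, alignof = 4
40 − 32 = 8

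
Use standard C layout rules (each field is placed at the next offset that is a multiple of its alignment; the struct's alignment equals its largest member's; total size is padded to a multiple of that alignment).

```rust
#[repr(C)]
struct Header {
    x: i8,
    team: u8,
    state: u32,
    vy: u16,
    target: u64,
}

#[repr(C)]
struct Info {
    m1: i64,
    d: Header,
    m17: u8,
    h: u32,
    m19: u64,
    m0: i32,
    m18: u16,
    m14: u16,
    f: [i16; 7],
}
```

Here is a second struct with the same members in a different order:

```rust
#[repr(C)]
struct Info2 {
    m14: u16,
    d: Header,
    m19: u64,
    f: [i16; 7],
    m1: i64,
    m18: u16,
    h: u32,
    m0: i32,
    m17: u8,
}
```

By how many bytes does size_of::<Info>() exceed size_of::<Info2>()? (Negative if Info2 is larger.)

-8

Header: x at 0 (size 1, align 1) → ends 1; team at 1 (size 1, align 1) → ends 2; pad 2 to align 4 for state; state at 4 (size 4, align 4) → ends 8; vy at 8 (size 2, align 2) → ends 10; pad 6 to align 8 for target; target at 16 (size 8, align 8) → ends 24; total 24 bytes, alignment 8
m1 at 0 (size 8, align 8) → ends 8
d at 8 (size 24, align 8) → ends 32
m17 at 32 (size 1, align 1) → ends 33
pad 3 to align 4 for h
h at 36 (size 4, align 4) → ends 40
m19 at 40 (size 8, align 8) → ends 48
m0 at 48 (size 4, align 4) → ends 52
m18 at 52 (size 2, align 2) → ends 54
m14 at 54 (size 2, align 2) → ends 56
f at 56 (size 14, align 2) → ends 70
tail pad 2 to reach multiple of 8
total 72 bytes, alignment 8
— Info2 —
m14 at 0 (size 2, align 2) → ends 2
pad 6 to align 8 for d
d at 8 (size 24, align 8) → ends 32
m19 at 32 (size 8, align 8) → ends 40
f at 40 (size 14, align 2) → ends 54
pad 2 to align 8 for m1
m1 at 56 (size 8, align 8) → ends 64
m18 at 64 (size 2, align 2) → ends 66
pad 2 to align 4 for h
h at 68 (size 4, align 4) → ends 72
m0 at 72 (size 4, align 4) → ends 76
m17 at 76 (size 1, align 1) → ends 77
tail pad 3 to reach multiple of 8
total 80 bytes, alignment 8
72 − 80 = -8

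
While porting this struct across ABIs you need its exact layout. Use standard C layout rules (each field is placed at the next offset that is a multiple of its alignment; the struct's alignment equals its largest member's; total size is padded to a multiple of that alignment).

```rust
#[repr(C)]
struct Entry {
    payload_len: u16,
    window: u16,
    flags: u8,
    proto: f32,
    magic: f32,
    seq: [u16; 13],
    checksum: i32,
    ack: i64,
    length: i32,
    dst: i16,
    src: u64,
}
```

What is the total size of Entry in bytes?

72

@0: payload_len [2B, align 2] → 2
@2: window [2B, align 2] → 4
@4: flags [1B, align 1] → 5
+3 pad (align 4)
@8: proto [4B, align 4] → 12
@12: magic [4B, align 4] → 16
@16: seq [26B, align 2] → 42
+2 pad (align 4)
@44: checksum [4B, align 4] → 48
@48: ack [8B, align 8] → 56
@56: length [4B, align 4] → 60
@60: dst [2B, align 2] → 62
+2 pad (align 8)
@64: src [8B, align 8] → 72
size 72, align 8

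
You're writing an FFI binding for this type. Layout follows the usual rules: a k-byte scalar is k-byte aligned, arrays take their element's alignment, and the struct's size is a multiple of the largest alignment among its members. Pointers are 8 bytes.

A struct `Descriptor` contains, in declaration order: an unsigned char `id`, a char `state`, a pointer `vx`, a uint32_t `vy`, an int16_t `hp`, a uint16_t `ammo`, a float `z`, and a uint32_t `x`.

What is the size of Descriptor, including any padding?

0..1  id  (1B, 1-aligned)
1..2  state  (1B, 1-aligned)
2..8  -- padding (6B)
8..16  vx  (8B, 8-aligned)
16..20  vy  (4B, 4-aligned)
20..22  hp  (2B, 2-aligned)
22..24  ammo  (2B, 2-aligned)
24..28  z  (4B, 4-aligned)
28..32  x  (4B, 4-aligned)
sizeof = 32, alignof = 8

32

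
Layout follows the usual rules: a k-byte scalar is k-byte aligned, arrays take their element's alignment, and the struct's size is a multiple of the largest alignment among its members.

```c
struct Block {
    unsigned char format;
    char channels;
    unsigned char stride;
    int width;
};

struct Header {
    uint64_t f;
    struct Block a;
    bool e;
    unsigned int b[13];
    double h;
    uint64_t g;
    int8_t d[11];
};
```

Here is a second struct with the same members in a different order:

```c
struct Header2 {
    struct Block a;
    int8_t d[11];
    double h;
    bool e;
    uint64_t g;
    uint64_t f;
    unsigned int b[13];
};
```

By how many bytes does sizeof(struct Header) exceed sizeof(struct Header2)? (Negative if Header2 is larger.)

Block: @0: format [1B, align 1] → 1; @1: channels [1B, align 1] → 2; @2: stride [1B, align 1] → 3; +1 pad (align 4); @4: width [4B, align 4] → 8; size 8, align 4
@0: f [8B, align 8] → 8
@8: a [8B, align 4] → 16
@16: e [1B, align 1] → 17
+3 pad (align 4)
@20: b [52B, align 4] → 72
@72: h [8B, align 8] → 80
@80: g [8B, align 8] → 88
@88: d [11B, align 1] → 99
+5 tail pad (align 8)
size 104, align 8
— Header2 —
@0: a [8B, align 4] → 8
@8: d [11B, align 1] → 19
+5 pad (align 8)
@24: h [8B, align 8] → 32
@32: e [1B, align 1] → 33
+7 pad (align 8)
@40: g [8B, align 8] → 48
@48: f [8B, align 8] → 56
@56: b [52B, align 4] → 108
+4 tail pad (align 8)
size 112, align 8
104 − 112 = -8

-8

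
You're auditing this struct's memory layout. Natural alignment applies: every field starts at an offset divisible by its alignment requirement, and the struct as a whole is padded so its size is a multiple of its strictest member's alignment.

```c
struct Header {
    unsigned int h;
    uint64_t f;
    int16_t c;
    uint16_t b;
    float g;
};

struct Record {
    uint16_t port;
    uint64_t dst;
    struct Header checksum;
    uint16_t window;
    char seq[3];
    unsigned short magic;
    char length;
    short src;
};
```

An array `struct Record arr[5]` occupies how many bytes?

280

Header: h at 0 (size 4, align 4) → ends 4; pad 4 to align 8 for f; f at 8 (size 8, align 8) → ends 16; c at 16 (size 2, align 2) → ends 18; b at 18 (size 2, align 2) → ends 20; g at 20 (size 4, align 4) → ends 24; total 24 bytes, alignment 8
port at 0 (size 2, align 2) → ends 2
pad 6 to align 8 for dst
dst at 8 (size 8, align 8) → ends 16
checksum at 16 (size 24, align 8) → ends 40
window at 40 (size 2, align 2) → ends 42
seq at 42 (size 3, align 1) → ends 45
pad 1 to align 2 for magic
magic at 46 (size 2, align 2) → ends 48
length at 48 (size 1, align 1) → ends 49
pad 1 to align 2 for src
src at 50 (size 2, align 2) → ends 52
tail pad 4 to reach multiple of 8
total 56 bytes, alignment 8
array of 5: 5 × 56 = 280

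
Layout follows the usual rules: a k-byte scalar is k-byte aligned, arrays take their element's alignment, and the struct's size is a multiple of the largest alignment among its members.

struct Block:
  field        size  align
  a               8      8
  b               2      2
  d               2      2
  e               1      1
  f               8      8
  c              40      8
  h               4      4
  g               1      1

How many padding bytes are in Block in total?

@0: a [8B, align 8] → 8
@8: b [2B, align 2] → 10
@10: d [2B, align 2] → 12
@12: e [1B, align 1] → 13
+3 pad (align 8)
@16: f [8B, align 8] → 24
@24: c [40B, align 8] → 64
@64: h [4B, align 4] → 68
@68: g [1B, align 1] → 69
+3 tail pad (align 8)
size 72, align 8
data bytes 66, size 72 → padding 6

6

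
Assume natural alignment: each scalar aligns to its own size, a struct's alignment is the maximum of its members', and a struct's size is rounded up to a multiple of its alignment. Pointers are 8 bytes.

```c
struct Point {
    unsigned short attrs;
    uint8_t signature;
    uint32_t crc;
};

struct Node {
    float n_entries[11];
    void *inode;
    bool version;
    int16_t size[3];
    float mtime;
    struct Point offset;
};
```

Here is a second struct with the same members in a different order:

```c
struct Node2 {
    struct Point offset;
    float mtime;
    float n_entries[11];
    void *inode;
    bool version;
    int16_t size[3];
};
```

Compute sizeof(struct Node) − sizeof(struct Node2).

8

Point: 0..2  attrs  (2B, 2-aligned); 2..3  signature  (1B, 1-aligned); 3..4  -- padding (1B); 4..8  crc  (4B, 4-aligned); sizeof = 8, alignof = 4
0..44  n_entries  (44B, 4-aligned)
44..48  -- padding (4B)
48..56  inode  (8B, 8-aligned)
56..57  version  (1B, 1-aligned)
57..58  -- padding (1B)
58..64  size  (6B, 2-aligned)
64..68  mtime  (4B, 4-aligned)
68..76  offset  (8B, 4-aligned)
76..80  -- tail padding (4B)
sizeof = 80, alignof = 8
— Node2 —
0..8  offset  (8B, 4-aligned)
8..12  mtime  (4B, 4-aligned)
12..56  n_entries  (44B, 4-aligned)
56..64  inode  (8B, 8-aligned)
64..65  version  (1B, 1-aligned)
65..66  -- padding (1B)
66..72  size  (6B, 2-aligned)
sizeof = 72, alignof = 8
80 − 72 = 8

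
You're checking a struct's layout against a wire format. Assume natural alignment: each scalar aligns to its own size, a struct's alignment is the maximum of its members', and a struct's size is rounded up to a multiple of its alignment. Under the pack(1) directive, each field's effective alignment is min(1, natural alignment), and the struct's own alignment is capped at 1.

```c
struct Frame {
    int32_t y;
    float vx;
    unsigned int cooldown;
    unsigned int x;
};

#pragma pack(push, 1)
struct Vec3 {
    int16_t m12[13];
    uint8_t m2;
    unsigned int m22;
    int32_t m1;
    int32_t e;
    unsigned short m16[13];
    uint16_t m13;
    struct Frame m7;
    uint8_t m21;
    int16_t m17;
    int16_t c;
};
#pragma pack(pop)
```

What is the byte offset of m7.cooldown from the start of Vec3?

Frame: y at 0 (size 4, align 4) → ends 4; vx at 4 (size 4, align 4) → ends 8; cooldown at 8 (size 4, align 4) → ends 12; x at 12 (size 4, align 4) → ends 16; total 16 bytes, alignment 4
m12 at 0 (size 26, align 1) → ends 26
m2 at 26 (size 1, align 1) → ends 27
m22 at 27 (size 4, align 1) → ends 31
m1 at 31 (size 4, align 1) → ends 35
e at 35 (size 4, align 1) → ends 39
m16 at 39 (size 26, align 1) → ends 65
m13 at 65 (size 2, align 1) → ends 67
m7 at 67 (size 16, align 1) → ends 83
within Frame: cooldown at 8
67 + 8 = 75

75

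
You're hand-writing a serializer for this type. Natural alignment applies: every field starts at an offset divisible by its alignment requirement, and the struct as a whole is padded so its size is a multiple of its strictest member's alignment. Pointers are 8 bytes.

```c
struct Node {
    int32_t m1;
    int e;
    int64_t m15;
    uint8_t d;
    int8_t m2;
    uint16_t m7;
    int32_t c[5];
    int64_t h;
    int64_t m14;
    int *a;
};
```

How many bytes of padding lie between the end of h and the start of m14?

@0: m1 [4B, align 4] → 4
@4: e [4B, align 4] → 8
@8: m15 [8B, align 8] → 16
@16: d [1B, align 1] → 17
@17: m2 [1B, align 1] → 18
@18: m7 [2B, align 2] → 20
@20: c [20B, align 4] → 40
@40: h [8B, align 8] → 48
@48: m14 [8B, align 8] → 56

0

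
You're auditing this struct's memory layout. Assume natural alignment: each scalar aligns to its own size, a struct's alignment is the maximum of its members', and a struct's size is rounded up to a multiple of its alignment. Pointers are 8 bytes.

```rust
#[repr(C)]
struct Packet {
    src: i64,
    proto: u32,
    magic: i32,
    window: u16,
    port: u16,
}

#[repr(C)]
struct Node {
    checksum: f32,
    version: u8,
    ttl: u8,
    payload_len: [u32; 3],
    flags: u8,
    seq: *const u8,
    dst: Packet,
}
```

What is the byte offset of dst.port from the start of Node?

50

Packet: src at 0 (size 8, align 8) → ends 8; proto at 8 (size 4, align 4) → ends 12; magic at 12 (size 4, align 4) → ends 16; window at 16 (size 2, align 2) → ends 18; port at 18 (size 2, align 2) → ends 20; tail pad 4 to reach multiple of 8; total 24 bytes, alignment 8
checksum at 0 (size 4, align 4) → ends 4
version at 4 (size 1, align 1) → ends 5
ttl at 5 (size 1, align 1) → ends 6
pad 2 to align 4 for payload_len
payload_len at 8 (size 12, align 4) → ends 20
flags at 20 (size 1, align 1) → ends 21
pad 3 to align 8 for seq
seq at 24 (size 8, align 8) → ends 32
dst at 32 (size 24, align 8) → ends 56
within Packet: port at 18
32 + 18 = 50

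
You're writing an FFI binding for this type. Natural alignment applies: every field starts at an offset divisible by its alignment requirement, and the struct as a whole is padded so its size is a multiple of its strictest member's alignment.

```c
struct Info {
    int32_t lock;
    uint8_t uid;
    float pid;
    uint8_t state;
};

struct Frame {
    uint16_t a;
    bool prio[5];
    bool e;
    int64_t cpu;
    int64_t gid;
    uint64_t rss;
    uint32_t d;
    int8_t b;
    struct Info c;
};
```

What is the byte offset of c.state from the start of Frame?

Info: @0: lock [4B, align 4] → 4; @4: uid [1B, align 1] → 5; +3 pad (align 4); @8: pid [4B, align 4] → 12; @12: state [1B, align 1] → 13; +3 tail pad (align 4); size 16, align 4
@0: a [2B, align 2] → 2
@2: prio [5B, align 1] → 7
@7: e [1B, align 1] → 8
@8: cpu [8B, align 8] → 16
@16: gid [8B, align 8] → 24
@24: rss [8B, align 8] → 32
@32: d [4B, align 4] → 36
@36: b [1B, align 1] → 37
+3 pad (align 4)
@40: c [16B, align 4] → 56
within Info: state at 12
40 + 12 = 52

52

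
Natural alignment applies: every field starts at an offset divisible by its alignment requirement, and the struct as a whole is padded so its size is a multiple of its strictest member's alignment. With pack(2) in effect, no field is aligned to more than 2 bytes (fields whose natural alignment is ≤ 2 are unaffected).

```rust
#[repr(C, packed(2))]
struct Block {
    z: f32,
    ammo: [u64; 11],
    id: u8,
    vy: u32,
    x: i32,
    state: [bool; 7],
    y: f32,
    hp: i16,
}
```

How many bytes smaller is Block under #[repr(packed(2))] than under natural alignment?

natural layout:
  @0: z [4B, align 4] → 4
  +4 pad (align 8)
  @8: ammo [88B, align 8] → 96
  @96: id [1B, align 1] → 97
  +3 pad (align 4)
  @100: vy [4B, align 4] → 104
  @104: x [4B, align 4] → 108
  @108: state [7B, align 1] → 115
  +1 pad (align 4)
  @116: y [4B, align 4] → 120
  @120: hp [2B, align 2] → 122
  +6 tail pad (align 8)
  size 128, align 8
packed(2) layout:
  @0: z [4B, align 2] → 4
  @4: ammo [88B, align 2] → 92
  @92: id [1B, align 1] → 93
  +1 pad (align 2)
  @94: vy [4B, align 2] → 98
  @98: x [4B, align 2] → 102
  @102: state [7B, align 1] → 109
  +1 pad (align 2)
  @110: y [4B, align 2] → 114
  @114: hp [2B, align 2] → 116
  size 116, align 2
128 − 116 = 12

12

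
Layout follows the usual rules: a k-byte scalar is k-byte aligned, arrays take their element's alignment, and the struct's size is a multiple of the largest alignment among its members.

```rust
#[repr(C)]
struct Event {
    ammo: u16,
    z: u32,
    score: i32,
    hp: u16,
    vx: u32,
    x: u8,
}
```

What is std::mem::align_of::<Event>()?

member alignments: ammo=2, z=4, score=4, hp=2, vx=4, x=1
max = 4

4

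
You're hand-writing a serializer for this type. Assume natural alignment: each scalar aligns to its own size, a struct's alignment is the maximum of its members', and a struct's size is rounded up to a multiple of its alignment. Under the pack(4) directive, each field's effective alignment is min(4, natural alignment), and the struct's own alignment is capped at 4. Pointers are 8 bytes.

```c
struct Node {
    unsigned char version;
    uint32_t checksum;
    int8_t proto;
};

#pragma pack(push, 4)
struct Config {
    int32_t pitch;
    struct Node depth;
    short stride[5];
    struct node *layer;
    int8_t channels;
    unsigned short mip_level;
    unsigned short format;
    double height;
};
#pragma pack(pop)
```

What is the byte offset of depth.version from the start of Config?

4

Node: version at 0 (size 1, align 1) → ends 1; pad 3 to align 4 for checksum; checksum at 4 (size 4, align 4) → ends 8; proto at 8 (size 1, align 1) → ends 9; tail pad 3 to reach multiple of 4; total 12 bytes, alignment 4
pitch at 0 (size 4, align 4) → ends 4
depth at 4 (size 12, align 4) → ends 16
within Node: version at 0
4 + 0 = 4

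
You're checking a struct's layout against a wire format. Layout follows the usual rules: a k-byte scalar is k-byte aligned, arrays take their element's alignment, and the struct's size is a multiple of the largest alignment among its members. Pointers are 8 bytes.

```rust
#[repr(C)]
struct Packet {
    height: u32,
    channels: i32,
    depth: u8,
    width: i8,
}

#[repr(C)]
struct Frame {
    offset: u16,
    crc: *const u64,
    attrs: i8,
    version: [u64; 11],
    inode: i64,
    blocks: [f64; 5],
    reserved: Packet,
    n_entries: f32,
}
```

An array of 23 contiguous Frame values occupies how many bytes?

Packet: 0..4  height  (4B, 4-aligned); 4..8  channels  (4B, 4-aligned); 8..9  depth  (1B, 1-aligned); 9..10  width  (1B, 1-aligned); 10..12  -- tail padding (2B); sizeof = 12, alignof = 4
0..2  offset  (2B, 2-aligned)
2..8  -- padding (6B)
8..16  crc  (8B, 8-aligned)
16..17  attrs  (1B, 1-aligned)
17..24  -- padding (7B)
24..112  version  (88B, 8-aligned)
112..120  inode  (8B, 8-aligned)
120..160  blocks  (40B, 8-aligned)
160..172  reserved  (12B, 4-aligned)
172..176  n_entries  (4B, 4-aligned)
sizeof = 176, alignof = 8
array of 23: 23 × 176 = 4048

4048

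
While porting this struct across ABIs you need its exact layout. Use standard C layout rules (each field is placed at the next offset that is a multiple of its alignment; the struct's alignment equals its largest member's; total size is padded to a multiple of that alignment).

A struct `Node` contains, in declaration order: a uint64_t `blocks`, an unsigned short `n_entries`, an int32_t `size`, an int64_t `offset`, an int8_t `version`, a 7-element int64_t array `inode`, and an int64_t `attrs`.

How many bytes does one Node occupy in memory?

96

0..8  blocks  (8B, 8-aligned)
8..10  n_entries  (2B, 2-aligned)
10..12  -- padding (2B)
12..16  size  (4B, 4-aligned)
16..24  offset  (8B, 8-aligned)
24..25  version  (1B, 1-aligned)
25..32  -- padding (7B)
32..88  inode  (56B, 8-aligned)
88..96  attrs  (8B, 8-aligned)
sizeof = 96, alignof = 8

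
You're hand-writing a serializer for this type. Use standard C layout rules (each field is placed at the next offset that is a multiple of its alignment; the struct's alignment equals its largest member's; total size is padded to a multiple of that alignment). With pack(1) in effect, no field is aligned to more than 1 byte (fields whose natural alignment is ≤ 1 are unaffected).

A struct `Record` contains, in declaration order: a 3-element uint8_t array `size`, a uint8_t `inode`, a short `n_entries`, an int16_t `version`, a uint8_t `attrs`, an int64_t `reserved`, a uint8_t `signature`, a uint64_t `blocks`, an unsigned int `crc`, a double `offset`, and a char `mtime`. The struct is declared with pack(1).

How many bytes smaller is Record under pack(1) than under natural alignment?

25

natural layout:
  size at 0 (size 3, align 1) → ends 3
  inode at 3 (size 1, align 1) → ends 4
  n_entries at 4 (size 2, align 2) → ends 6
  version at 6 (size 2, align 2) → ends 8
  attrs at 8 (size 1, align 1) → ends 9
  pad 7 to align 8 for reserved
  reserved at 16 (size 8, align 8) → ends 24
  signature at 24 (size 1, align 1) → ends 25
  pad 7 to align 8 for blocks
  blocks at 32 (size 8, align 8) → ends 40
  crc at 40 (size 4, align 4) → ends 44
  pad 4 to align 8 for offset
  offset at 48 (size 8, align 8) → ends 56
  mtime at 56 (size 1, align 1) → ends 57
  tail pad 7 to reach multiple of 8
  total 64 bytes, alignment 8
packed(1) layout:
  size at 0 (size 3, align 1) → ends 3
  inode at 3 (size 1, align 1) → ends 4
  n_entries at 4 (size 2, align 1) → ends 6
  version at 6 (size 2, align 1) → ends 8
  attrs at 8 (size 1, align 1) → ends 9
  reserved at 9 (size 8, align 1) → ends 17
  signature at 17 (size 1, align 1) → ends 18
  blocks at 18 (size 8, align 1) → ends 26
  crc at 26 (size 4, align 1) → ends 30
  offset at 30 (size 8, align 1) → ends 38
  mtime at 38 (size 1, align 1) → ends 39
  total 39 bytes, alignment 1
64 − 39 = 25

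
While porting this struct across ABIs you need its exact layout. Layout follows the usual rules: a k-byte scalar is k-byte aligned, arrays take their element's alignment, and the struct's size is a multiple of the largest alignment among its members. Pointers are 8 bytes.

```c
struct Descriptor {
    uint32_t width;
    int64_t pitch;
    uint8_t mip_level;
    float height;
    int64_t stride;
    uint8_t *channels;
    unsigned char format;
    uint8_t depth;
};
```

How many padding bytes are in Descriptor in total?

@0: width [4B, align 4] → 4
+4 pad (align 8)
@8: pitch [8B, align 8] → 16
@16: mip_level [1B, align 1] → 17
+3 pad (align 4)
@20: height [4B, align 4] → 24
@24: stride [8B, align 8] → 32
@32: channels [8B, align 8] → 40
@40: format [1B, align 1] → 41
@41: depth [1B, align 1] → 42
+6 tail pad (align 8)
size 48, align 8
data bytes 35, size 48 → padding 13

13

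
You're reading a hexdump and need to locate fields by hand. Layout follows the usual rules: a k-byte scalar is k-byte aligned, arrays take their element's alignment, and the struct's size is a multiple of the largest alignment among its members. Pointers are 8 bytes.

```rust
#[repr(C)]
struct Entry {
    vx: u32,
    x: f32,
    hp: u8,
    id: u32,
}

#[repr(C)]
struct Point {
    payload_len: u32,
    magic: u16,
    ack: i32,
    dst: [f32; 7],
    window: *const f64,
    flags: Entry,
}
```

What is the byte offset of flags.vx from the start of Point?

Entry: @0: vx [4B, align 4] → 4; @4: x [4B, align 4] → 8; @8: hp [1B, align 1] → 9; +3 pad (align 4); @12: id [4B, align 4] → 16; size 16, align 4
@0: payload_len [4B, align 4] → 4
@4: magic [2B, align 2] → 6
+2 pad (align 4)
@8: ack [4B, align 4] → 12
@12: dst [28B, align 4] → 40
@40: window [8B, align 8] → 48
@48: flags [16B, align 4] → 64
within Entry: vx at 0
48 + 0 = 48

48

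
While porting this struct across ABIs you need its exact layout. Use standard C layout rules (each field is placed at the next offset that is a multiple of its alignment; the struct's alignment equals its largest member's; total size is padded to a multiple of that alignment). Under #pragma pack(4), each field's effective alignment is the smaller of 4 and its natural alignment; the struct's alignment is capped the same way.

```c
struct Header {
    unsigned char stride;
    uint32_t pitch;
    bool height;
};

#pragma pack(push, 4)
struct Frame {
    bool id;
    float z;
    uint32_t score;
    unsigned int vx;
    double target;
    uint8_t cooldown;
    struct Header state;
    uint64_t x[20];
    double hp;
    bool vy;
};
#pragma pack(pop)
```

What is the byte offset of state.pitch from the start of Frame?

32

Header: stride at 0 (size 1, align 1) → ends 1; pad 3 to align 4 for pitch; pitch at 4 (size 4, align 4) → ends 8; height at 8 (size 1, align 1) → ends 9; tail pad 3 to reach multiple of 4; total 12 bytes, alignment 4
id at 0 (size 1, align 1) → ends 1
pad 3 to align 4 for z
z at 4 (size 4, align 4) → ends 8
score at 8 (size 4, align 4) → ends 12
vx at 12 (size 4, align 4) → ends 16
target at 16 (size 8, align 4) → ends 24
cooldown at 24 (size 1, align 1) → ends 25
pad 3 to align 4 for state
state at 28 (size 12, align 4) → ends 40
within Header: pitch at 4
28 + 4 = 32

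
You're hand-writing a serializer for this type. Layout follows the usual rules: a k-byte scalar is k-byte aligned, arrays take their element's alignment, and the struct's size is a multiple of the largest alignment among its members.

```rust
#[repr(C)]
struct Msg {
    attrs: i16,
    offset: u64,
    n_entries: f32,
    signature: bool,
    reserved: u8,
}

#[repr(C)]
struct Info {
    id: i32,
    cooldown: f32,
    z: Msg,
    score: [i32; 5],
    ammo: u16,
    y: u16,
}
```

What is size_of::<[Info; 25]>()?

Msg: 0..2  attrs  (2B, 2-aligned); 2..8  -- padding (6B); 8..16  offset  (8B, 8-aligned); 16..20  n_entries  (4B, 4-aligned); 20..21  signature  (1B, 1-aligned); 21..22  reserved  (1B, 1-aligned); 22..24  -- tail padding (2B); sizeof = 24, alignof = 8
0..4  id  (4B, 4-aligned)
4..8  cooldown  (4B, 4-aligned)
8..32  z  (24B, 8-aligned)
32..52  score  (20B, 4-aligned)
52..54  ammo  (2B, 2-aligned)
54..56  y  (2B, 2-aligned)
sizeof = 56, alignof = 8
array of 25: 25 × 56 = 1400

1400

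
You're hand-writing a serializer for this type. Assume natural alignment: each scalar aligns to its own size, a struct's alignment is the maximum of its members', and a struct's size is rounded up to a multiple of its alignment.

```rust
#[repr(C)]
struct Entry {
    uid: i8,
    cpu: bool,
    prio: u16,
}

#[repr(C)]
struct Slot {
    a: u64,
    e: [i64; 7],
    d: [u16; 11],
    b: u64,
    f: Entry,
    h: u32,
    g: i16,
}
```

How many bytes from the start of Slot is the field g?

104

Entry: @0: uid [1B, align 1] → 1; @1: cpu [1B, align 1] → 2; @2: prio [2B, align 2] → 4; size 4, align 2
@0: a [8B, align 8] → 8
@8: e [56B, align 8] → 64
@64: d [22B, align 2] → 86
+2 pad (align 8)
@88: b [8B, align 8] → 96
@96: f [4B, align 2] → 100
@100: h [4B, align 4] → 104
@104: g [2B, align 2] → 106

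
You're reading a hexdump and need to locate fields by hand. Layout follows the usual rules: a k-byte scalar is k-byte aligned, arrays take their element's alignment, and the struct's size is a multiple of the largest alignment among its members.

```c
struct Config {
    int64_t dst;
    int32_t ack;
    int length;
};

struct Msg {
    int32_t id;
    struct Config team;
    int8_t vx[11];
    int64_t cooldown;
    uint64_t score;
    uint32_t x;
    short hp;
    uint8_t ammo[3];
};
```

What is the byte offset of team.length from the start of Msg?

20

Config: @0: dst [8B, align 8] → 8; @8: ack [4B, align 4] → 12; @12: length [4B, align 4] → 16; size 16, align 8
@0: id [4B, align 4] → 4
+4 pad (align 8)
@8: team [16B, align 8] → 24
within Config: length at 12
8 + 12 = 20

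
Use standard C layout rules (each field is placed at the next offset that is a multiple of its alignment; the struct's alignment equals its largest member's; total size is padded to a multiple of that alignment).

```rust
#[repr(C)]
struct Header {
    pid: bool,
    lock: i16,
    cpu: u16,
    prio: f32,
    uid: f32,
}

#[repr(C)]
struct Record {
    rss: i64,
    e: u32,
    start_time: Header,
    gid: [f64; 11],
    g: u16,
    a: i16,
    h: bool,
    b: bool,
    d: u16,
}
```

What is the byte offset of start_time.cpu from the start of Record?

16

Header: pid at 0 (size 1, align 1) → ends 1; pad 1 to align 2 for lock; lock at 2 (size 2, align 2) → ends 4; cpu at 4 (size 2, align 2) → ends 6; pad 2 to align 4 for prio; prio at 8 (size 4, align 4) → ends 12; uid at 12 (size 4, align 4) → ends 16; total 16 bytes, alignment 4
rss at 0 (size 8, align 8) → ends 8
e at 8 (size 4, align 4) → ends 12
start_time at 12 (size 16, align 4) → ends 28
within Header: cpu at 4
12 + 4 = 16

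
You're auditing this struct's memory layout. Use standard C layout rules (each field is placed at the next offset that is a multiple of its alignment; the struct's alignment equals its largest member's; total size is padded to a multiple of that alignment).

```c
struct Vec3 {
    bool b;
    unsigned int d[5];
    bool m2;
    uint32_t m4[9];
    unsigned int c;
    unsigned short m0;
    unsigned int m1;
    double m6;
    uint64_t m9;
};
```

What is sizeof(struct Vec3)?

96

@0: b [1B, align 1] → 1
+3 pad (align 4)
@4: d [20B, align 4] → 24
@24: m2 [1B, align 1] → 25
+3 pad (align 4)
@28: m4 [36B, align 4] → 64
@64: c [4B, align 4] → 68
@68: m0 [2B, align 2] → 70
+2 pad (align 4)
@72: m1 [4B, align 4] → 76
+4 pad (align 8)
@80: m6 [8B, align 8] → 88
@88: m9 [8B, align 8] → 96
size 96, align 8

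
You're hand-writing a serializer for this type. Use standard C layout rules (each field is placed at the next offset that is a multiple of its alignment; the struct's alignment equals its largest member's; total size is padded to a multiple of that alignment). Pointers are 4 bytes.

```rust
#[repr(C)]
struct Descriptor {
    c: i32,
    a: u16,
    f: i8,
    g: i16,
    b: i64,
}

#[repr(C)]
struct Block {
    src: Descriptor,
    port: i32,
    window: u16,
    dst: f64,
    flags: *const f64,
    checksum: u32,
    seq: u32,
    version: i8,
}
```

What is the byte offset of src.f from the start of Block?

6

Descriptor: @0: c [4B, align 4] → 4; @4: a [2B, align 2] → 6; @6: f [1B, align 1] → 7; +1 pad (align 2); @8: g [2B, align 2] → 10; +6 pad (align 8); @16: b [8B, align 8] → 24; size 24, align 8
@0: src [24B, align 8] → 24
within Descriptor: f at 6
0 + 6 = 6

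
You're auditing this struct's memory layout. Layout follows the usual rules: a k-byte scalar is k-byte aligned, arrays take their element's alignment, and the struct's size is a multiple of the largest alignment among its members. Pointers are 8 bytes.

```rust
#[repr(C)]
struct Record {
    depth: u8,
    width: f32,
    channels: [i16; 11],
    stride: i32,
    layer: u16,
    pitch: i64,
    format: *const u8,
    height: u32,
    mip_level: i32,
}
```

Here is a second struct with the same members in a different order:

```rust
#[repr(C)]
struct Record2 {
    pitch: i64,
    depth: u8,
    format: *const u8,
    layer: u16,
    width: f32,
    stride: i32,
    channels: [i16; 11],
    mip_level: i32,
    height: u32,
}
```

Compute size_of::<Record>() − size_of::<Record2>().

depth at 0 (size 1, align 1) → ends 1
pad 3 to align 4 for width
width at 4 (size 4, align 4) → ends 8
channels at 8 (size 22, align 2) → ends 30
pad 2 to align 4 for stride
stride at 32 (size 4, align 4) → ends 36
layer at 36 (size 2, align 2) → ends 38
pad 2 to align 8 for pitch
pitch at 40 (size 8, align 8) → ends 48
format at 48 (size 8, align 8) → ends 56
height at 56 (size 4, align 4) → ends 60
mip_level at 60 (size 4, align 4) → ends 64
total 64 bytes, alignment 8
— Record2 —
pitch at 0 (size 8, align 8) → ends 8
depth at 8 (size 1, align 1) → ends 9
pad 7 to align 8 for format
format at 16 (size 8, align 8) → ends 24
layer at 24 (size 2, align 2) → ends 26
pad 2 to align 4 for width
width at 28 (size 4, align 4) → ends 32
stride at 32 (size 4, align 4) → ends 36
channels at 36 (size 22, align 2) → ends 58
pad 2 to align 4 for mip_level
mip_level at 60 (size 4, align 4) → ends 64
height at 64 (size 4, align 4) → ends 68
tail pad 4 to reach multiple of 8
total 72 bytes, alignment 8
64 − 72 = -8

-8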